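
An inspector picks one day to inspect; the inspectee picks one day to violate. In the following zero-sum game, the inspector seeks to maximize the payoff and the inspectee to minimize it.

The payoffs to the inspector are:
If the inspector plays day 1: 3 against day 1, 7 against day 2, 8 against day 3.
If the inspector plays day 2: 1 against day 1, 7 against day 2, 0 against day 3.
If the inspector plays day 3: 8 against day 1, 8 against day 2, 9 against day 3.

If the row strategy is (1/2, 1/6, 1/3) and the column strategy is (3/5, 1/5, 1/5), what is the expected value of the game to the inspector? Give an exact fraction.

82/15

Against (3/5, 1/5, 1/5), each row's expected payoff is day 1: 24/5; day 2: 2; day 3: 41/5.
Taking the (1/2, 1/6, 1/3)-weighted average: (1/2)·(24/5) + (1/6)·(2) + (1/3)·(41/5) = 82/15.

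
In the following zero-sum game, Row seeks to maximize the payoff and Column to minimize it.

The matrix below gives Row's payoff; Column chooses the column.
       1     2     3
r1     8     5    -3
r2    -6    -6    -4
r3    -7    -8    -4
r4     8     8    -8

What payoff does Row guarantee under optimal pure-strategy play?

-3

Row minima: -3, -6, -8, -8 → Row's maximin is -3.
Column maxima: 8, 8, -3 → Column's minimax is -3.
They coincide at (r1, 3), so the value is -3.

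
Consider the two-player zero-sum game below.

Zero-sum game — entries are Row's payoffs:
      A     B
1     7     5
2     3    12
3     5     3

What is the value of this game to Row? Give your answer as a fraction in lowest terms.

69/11

Row 3 is strictly dominated by row 1, so Row never plays it.
The remaining 2×2 game on (1, 2) × (A, B) has no saddle point. Let Row play 1 with probability p; indifference gives 7p + 3(1−p) = 5p + 12(1−p), so p = 9/11.
Similarly Column's optimal q on A is 7/11, and the value is 7·(7/11) + (5)·(4/11) = 69/11.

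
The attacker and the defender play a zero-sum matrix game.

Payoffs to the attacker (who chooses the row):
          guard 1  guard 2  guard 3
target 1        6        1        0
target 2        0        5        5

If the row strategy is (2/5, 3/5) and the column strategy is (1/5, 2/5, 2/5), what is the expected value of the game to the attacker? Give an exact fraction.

76/25

Against (1/5, 2/5, 2/5), each row's expected payoff is target 1: 8/5; target 2: 4.
Taking the (2/5, 3/5)-weighted average: (2/5)·(8/5) + (3/5)·(4) = 76/25.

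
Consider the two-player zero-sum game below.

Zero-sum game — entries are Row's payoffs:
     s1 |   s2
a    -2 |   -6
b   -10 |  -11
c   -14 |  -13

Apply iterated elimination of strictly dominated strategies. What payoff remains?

Row b is strictly dominated by row a (-2>-10, -6>-11); eliminate b.
Row c is strictly dominated by row a (-2>-14, -6>-13); eliminate c.
Column s1 is strictly dominated by s2 for Column (-6<-2); eliminate s1.
Only (a, s2) remains, with payoff -6.

-6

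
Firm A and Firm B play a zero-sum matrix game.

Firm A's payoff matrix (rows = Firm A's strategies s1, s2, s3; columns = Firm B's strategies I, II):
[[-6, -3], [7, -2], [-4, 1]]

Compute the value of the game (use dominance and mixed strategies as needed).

-1/14

Row s1 is strictly dominated by row s3, so Firm A never plays it.
The remaining 2×2 game on (s2, s3) × (I, II) has no saddle point. Let Firm A play s2 with probability p; indifference gives 7p − 4(1−p) = −2p + (1−p), so p = 5/14.
Similarly Firm B's optimal q on I is 3/14, and the value is 7·(3/14) + (-2)·(11/14) = -1/14.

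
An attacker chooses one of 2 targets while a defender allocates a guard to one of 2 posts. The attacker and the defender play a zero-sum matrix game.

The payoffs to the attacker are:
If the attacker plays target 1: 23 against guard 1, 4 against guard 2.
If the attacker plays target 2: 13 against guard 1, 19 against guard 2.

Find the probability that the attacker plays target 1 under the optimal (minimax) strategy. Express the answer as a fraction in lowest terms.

Row minima are 4 and 13, so the attacker's maximin is 13; column maxima are 23 and 19, so the defender's minimax is 19. These differ, so the equilibrium is in mixed strategies.
Let the attacker play target 1 with probability p. The defender is indifferent when 23p + 13(1−p) = 4p + 19(1−p), giving p = 6/25.

6/25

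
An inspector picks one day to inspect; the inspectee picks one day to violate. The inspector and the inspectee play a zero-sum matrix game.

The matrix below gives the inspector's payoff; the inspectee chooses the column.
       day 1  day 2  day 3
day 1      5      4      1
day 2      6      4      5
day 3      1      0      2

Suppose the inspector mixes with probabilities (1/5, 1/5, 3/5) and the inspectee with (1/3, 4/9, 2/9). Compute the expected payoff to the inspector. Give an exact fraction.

Against (1/3, 4/9, 2/9), each row's expected payoff is day 1: 11/3; day 2: 44/9; day 3: 7/9.
Taking the (1/5, 1/5, 3/5)-weighted average: (1/5)·(11/3) + (1/5)·(44/9) + (3/5)·(7/9) = 98/45.

98/45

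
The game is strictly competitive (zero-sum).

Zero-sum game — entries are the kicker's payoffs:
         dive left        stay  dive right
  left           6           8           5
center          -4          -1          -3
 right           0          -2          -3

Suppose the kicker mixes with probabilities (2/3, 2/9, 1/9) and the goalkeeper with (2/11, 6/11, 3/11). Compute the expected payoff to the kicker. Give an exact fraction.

383/99

Against (2/11, 6/11, 3/11), each row's expected payoff is left: 75/11; center: -23/11; right: -21/11.
Taking the (2/3, 2/9, 1/9)-weighted average: (2/3)·(75/11) + (2/9)·(-23/11) + (1/9)·(-21/11) = 383/99.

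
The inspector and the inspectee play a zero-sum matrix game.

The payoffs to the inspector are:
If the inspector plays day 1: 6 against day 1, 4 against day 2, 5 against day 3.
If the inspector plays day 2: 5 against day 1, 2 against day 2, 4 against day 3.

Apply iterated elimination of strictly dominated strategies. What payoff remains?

4

Row day 2 is strictly dominated by row day 1 (6>5, 4>2, 5>4); eliminate day 2.
Column day 1 is strictly dominated by day 2 for the inspectee (4<6); eliminate day 1.
Column day 3 is strictly dominated by day 2 for the inspectee (4<5); eliminate day 3.
Only (day 1, day 2) remains, with payoff 4.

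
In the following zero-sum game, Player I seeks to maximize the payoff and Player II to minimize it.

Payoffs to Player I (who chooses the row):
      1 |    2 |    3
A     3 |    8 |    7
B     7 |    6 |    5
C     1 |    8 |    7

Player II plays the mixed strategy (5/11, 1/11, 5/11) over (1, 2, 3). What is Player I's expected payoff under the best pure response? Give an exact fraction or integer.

6

A: (3)·(5/11) + (8)·(1/11) + (7)·(5/11) = 58/11.
B: (7)·(5/11) + (6)·(1/11) + (5)·(5/11) = 6.
C: (1)·(5/11) + (8)·(1/11) + (7)·(5/11) = 48/11.
The best pure response is B with expected payoff 6.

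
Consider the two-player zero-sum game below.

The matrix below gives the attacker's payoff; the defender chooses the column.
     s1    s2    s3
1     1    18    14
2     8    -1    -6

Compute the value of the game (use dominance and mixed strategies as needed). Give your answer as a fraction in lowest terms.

Column s2 is strictly dominated by s3 for the defender (it gives the attacker more in every row).
The remaining 2×2 game on (1, 2) × (s1, s3) has no saddle point. Let the attacker play 1 with probability p; indifference gives p + 8(1−p) = 14p − 6(1−p), so p = 14/27.
Similarly the defender's optimal q on s1 is 20/27, and the value is 1·(20/27) + (14)·(7/27) = 118/27.

118/27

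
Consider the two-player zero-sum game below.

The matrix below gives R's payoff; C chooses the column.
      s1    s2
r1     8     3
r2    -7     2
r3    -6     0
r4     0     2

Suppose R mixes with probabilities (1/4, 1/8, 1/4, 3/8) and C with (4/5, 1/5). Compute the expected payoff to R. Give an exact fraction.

Against (4/5, 1/5), each row's expected payoff is r1: 7; r2: -26/5; r3: -24/5; r4: 2/5.
Taking the (1/4, 1/8, 1/4, 3/8)-weighted average: (1/4)·(7) + (1/8)·(-26/5) + (1/4)·(-24/5) + (3/8)·(2/5) = 1/20.

1/20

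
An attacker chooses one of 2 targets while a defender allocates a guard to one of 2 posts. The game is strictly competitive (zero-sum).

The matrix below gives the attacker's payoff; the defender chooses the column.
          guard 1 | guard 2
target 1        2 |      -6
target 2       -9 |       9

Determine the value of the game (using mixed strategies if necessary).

-18/13

Row minima are -6 and -9, so the attacker's maximin is -6; column maxima are 2 and 9, so the defender's minimax is 2. These differ, so the equilibrium is in mixed strategies.
Let the attacker play target 1 with probability p. The defender is indifferent when 2p − 9(1−p) = −6p + 9(1−p), giving p = 9/13.
Let the defender play guard 1 with probability q. The attacker is indifferent when 2q − 6(1−q) = −9q + 9(1−q), giving q = 15/26.
The value is 2·(15/26) + (-6)·(11/26) = -18/13.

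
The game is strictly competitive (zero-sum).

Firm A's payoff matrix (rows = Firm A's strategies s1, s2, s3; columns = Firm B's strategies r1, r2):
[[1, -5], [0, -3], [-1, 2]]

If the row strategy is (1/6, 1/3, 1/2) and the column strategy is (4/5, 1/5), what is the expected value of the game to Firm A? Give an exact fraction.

-13/30

Against (4/5, 1/5), each row's expected payoff is s1: -1/5; s2: -3/5; s3: -2/5.
Taking the (1/6, 1/3, 1/2)-weighted average: (1/6)·(-1/5) + (1/3)·(-3/5) + (1/2)·(-2/5) = -13/30.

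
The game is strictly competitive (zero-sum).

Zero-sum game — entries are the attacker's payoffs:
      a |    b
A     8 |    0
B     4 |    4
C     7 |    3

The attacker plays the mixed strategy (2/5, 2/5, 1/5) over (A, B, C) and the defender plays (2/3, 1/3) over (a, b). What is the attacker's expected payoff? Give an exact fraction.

73/15

Against (2/3, 1/3), each row's expected payoff is A: 16/3; B: 4; C: 17/3.
Taking the (2/5, 2/5, 1/5)-weighted average: (2/5)·(16/3) + (2/5)·(4) + (1/5)·(17/3) = 73/15.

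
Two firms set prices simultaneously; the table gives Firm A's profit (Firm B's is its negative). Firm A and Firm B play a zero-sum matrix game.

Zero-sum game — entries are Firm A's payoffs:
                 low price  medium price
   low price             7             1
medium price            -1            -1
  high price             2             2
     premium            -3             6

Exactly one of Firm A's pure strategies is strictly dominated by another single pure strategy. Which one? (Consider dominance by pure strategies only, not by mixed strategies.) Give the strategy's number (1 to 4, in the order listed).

2

Compare medium price with low price: 7 > -1, 1 > -1.
So low price strictly dominates medium price for Firm A; medium price is strictly dominated.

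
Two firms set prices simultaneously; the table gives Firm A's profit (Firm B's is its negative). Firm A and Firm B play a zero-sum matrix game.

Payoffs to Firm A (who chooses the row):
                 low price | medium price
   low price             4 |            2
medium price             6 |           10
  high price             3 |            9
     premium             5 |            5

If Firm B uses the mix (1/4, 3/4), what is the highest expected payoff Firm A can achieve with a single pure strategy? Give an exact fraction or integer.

low price: (4)·(1/4) + (2)·(3/4) = 5/2.
medium price: (6)·(1/4) + (10)·(3/4) = 9.
high price: (3)·(1/4) + (9)·(3/4) = 15/2.
premium: (5)·(1/4) + (5)·(3/4) = 5.
The best pure response is medium price with expected payoff 9.

9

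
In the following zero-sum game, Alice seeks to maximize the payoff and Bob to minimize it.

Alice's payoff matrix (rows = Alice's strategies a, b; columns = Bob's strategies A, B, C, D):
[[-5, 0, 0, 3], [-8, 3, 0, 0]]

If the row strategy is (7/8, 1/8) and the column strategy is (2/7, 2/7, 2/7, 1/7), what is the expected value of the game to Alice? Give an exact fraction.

Against (2/7, 2/7, 2/7, 1/7), each row's expected payoff is a: -1; b: -10/7.
Taking the (7/8, 1/8)-weighted average: (7/8)·(-1) + (1/8)·(-10/7) = -59/56.

-59/56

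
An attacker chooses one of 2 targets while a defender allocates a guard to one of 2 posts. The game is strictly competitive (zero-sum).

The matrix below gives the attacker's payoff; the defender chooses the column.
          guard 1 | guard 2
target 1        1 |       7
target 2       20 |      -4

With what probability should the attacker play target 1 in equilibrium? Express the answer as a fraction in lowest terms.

4/5

Row minima are 1 and -4, so the attacker's maximin is 1; column maxima are 20 and 7, so the defender's minimax is 7. These differ, so the equilibrium is in mixed strategies.
Let the attacker play target 1 with probability p. The defender is indifferent when p + 20(1−p) = 7p − 4(1−p), giving p = 4/5.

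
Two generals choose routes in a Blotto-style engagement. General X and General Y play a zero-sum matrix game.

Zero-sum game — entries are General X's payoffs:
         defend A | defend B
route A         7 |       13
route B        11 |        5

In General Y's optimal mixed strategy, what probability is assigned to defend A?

Row minima are 7 and 5, so General X's maximin is 7; column maxima are 11 and 13, so General Y's minimax is 11. These differ, so the equilibrium is in mixed strategies.
Let General Y play defend A with probability q. General X is indifferent when 7q + 13(1−q) = 11q + 5(1−q), giving q = 2/3.

2/3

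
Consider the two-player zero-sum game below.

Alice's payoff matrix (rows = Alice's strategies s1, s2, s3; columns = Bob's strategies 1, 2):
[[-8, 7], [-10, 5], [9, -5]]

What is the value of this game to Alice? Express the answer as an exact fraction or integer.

23/29

Row s2 is strictly dominated by row s1, so Alice never plays it.
The remaining 2×2 game on (s1, s3) × (1, 2) has no saddle point. Let Alice play s1 with probability p; indifference gives −8p + 9(1−p) = 7p − 5(1−p), so p = 14/29.
Similarly Bob's optimal q on 1 is 12/29, and the value is -8·(12/29) + (7)·(17/29) = 23/29.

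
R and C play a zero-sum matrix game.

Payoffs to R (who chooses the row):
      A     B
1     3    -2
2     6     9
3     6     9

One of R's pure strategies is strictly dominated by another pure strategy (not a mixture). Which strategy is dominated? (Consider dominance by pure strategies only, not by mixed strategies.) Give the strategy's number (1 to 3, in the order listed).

1

Compare 1 with 2: 6 > 3, 9 > -2.
So 2 strictly dominates 1 for R; 1 is strictly dominated.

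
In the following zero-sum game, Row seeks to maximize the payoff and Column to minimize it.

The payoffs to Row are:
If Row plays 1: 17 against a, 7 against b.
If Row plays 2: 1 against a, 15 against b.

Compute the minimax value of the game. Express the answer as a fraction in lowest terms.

31/3

Row minima are 7 and 1, so Row's maximin is 7; column maxima are 17 and 15, so Column's minimax is 15. These differ, so the equilibrium is in mixed strategies.
Let Row play 1 with probability p. Column is indifferent when 17p + (1−p) = 7p + 15(1−p), giving p = 7/12.
Let Column play a with probability q. Row is indifferent when 17q + 7(1−q) = q + 15(1−q), giving q = 1/3.
The value is 17·(1/3) + (7)·(2/3) = 31/3.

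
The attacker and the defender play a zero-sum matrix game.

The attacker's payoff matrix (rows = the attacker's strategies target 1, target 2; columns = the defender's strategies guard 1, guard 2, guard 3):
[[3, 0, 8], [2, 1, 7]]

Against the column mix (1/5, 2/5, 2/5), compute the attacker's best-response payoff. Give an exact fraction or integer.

target 1: (3)·(1/5) + (0)·(2/5) + (8)·(2/5) = 19/5.
target 2: (2)·(1/5) + (1)·(2/5) + (7)·(2/5) = 18/5.
The best pure response is target 1 with expected payoff 19/5.

19/5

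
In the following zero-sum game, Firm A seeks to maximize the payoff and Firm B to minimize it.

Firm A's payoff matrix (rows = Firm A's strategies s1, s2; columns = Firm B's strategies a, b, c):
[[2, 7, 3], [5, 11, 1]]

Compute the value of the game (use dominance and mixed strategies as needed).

Column b is strictly dominated by a for Firm B (it gives Firm A more in every row).
The remaining 2×2 game on (s1, s2) × (a, c) has no saddle point. Let Firm A play s1 with probability p; indifference gives 2p + 5(1−p) = 3p + (1−p), so p = 4/5.
Similarly Firm B's optimal q on a is 2/5, and the value is 2·(2/5) + (3)·(3/5) = 13/5.

13/5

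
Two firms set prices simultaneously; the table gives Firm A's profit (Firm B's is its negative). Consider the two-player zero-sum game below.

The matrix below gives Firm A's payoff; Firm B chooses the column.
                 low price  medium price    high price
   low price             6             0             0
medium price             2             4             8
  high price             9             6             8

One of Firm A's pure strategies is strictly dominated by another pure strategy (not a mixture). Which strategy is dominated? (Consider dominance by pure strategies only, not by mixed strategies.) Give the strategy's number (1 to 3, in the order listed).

1

Compare low price with high price: 9 > 6, 6 > 0, 8 > 0.
So high price strictly dominates low price for Firm A; low price is strictly dominated.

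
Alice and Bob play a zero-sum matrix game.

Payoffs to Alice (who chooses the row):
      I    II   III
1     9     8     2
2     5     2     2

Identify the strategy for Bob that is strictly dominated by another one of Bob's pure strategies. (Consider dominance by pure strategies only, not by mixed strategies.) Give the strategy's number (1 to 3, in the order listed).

1

Bob prefers columns that give Alice less. Compare I with II: 8 < 9, 2 < 5.
So II strictly dominates I for Bob; I is strictly dominated.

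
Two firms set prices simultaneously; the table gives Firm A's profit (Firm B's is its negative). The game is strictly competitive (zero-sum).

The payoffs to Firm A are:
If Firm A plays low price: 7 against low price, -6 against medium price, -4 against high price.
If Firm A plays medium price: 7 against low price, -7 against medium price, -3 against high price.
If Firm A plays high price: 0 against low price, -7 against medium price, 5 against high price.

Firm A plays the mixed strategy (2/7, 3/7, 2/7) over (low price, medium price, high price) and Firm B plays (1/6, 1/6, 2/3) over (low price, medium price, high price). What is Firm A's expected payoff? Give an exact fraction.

-20/21

Against (1/6, 1/6, 2/3), each row's expected payoff is low price: -5/2; medium price: -2; high price: 13/6.
Taking the (2/7, 3/7, 2/7)-weighted average: (2/7)·(-5/2) + (3/7)·(-2) + (2/7)·(13/6) = -20/21.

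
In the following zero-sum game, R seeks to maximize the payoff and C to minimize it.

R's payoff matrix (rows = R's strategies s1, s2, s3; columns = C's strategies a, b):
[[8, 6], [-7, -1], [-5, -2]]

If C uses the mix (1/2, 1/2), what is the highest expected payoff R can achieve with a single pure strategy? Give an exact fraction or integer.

7

s1: (8)·(1/2) + (6)·(1/2) = 7.
s2: (-7)·(1/2) + (-1)·(1/2) = -4.
s3: (-5)·(1/2) + (-2)·(1/2) = -7/2.
The best pure response is s1 with expected payoff 7.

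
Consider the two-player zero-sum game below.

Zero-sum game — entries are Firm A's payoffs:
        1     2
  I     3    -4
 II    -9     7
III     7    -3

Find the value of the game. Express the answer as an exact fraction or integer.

Row I is strictly dominated by row III, so Firm A never plays it.
The remaining 2×2 game on (II, III) × (1, 2) has no saddle point. Let Firm A play II with probability p; indifference gives −9p + 7(1−p) = 7p − 3(1−p), so p = 5/13.
Similarly Firm B's optimal q on 1 is 5/13, and the value is -9·(5/13) + (7)·(8/13) = 11/13.

11/13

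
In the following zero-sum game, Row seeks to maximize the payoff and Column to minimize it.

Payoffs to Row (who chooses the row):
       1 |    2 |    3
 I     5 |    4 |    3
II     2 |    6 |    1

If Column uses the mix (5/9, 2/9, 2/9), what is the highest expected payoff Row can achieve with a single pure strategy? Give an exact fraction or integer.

I: (5)·(5/9) + (4)·(2/9) + (3)·(2/9) = 13/3.
II: (2)·(5/9) + (6)·(2/9) + (1)·(2/9) = 8/3.
The best pure response is I with expected payoff 13/3.

13/3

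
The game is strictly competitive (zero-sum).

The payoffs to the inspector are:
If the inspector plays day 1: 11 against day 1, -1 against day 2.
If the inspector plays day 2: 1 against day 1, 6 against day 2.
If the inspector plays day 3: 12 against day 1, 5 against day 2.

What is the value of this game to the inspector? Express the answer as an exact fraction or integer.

67/12

Row day 1 is strictly dominated by row day 3, so the inspector never plays it.
The remaining 2×2 game on (day 2, day 3) × (day 1, day 2) has no saddle point. Let the inspector play day 2 with probability p; indifference gives p + 12(1−p) = 6p + 5(1−p), so p = 7/12.
Similarly the inspectee's optimal q on day 1 is 1/12, and the value is 1·(1/12) + (6)·(11/12) = 67/12.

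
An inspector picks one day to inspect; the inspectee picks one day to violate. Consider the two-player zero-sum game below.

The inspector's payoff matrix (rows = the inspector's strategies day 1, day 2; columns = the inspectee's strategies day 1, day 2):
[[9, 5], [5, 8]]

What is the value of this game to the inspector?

47/7

Row minima are 5 and 5, so the inspector's maximin is 5; column maxima are 9 and 8, so the inspectee's minimax is 8. These differ, so the equilibrium is in mixed strategies.
Let the inspector play day 1 with probability p. The inspectee is indifferent when 9p + 5(1−p) = 5p + 8(1−p), giving p = 3/7.
Let the inspectee play day 1 with probability q. The inspector is indifferent when 9q + 5(1−q) = 5q + 8(1−q), giving q = 3/7.
The value is 9·(3/7) + (5)·(4/7) = 47/7.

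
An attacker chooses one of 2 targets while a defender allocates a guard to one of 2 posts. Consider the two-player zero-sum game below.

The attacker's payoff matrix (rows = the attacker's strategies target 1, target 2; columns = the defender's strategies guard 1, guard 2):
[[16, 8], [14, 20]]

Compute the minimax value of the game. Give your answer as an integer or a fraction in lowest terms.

104/7

Row minima are 8 and 14, so the attacker's maximin is 14; column maxima are 16 and 20, so the defender's minimax is 16. These differ, so the equilibrium is in mixed strategies.
Let the attacker play target 1 with probability p. The defender is indifferent when 16p + 14(1−p) = 8p + 20(1−p), giving p = 3/7.
Let the defender play guard 1 with probability q. The attacker is indifferent when 16q + 8(1−q) = 14q + 20(1−q), giving q = 6/7.
The value is 16·(6/7) + (8)·(1/7) = 104/7.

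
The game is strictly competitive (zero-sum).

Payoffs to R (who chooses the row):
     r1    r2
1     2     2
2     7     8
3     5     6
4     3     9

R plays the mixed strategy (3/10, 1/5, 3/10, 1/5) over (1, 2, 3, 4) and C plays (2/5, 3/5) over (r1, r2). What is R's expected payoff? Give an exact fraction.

Against (2/5, 3/5), each row's expected payoff is 1: 2; 2: 38/5; 3: 28/5; 4: 33/5.
Taking the (3/10, 1/5, 3/10, 1/5)-weighted average: (3/10)·(2) + (1/5)·(38/5) + (3/10)·(28/5) + (1/5)·(33/5) = 128/25.

128/25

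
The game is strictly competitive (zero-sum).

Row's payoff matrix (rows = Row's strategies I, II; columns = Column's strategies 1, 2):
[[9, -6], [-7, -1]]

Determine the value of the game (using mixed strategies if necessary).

Row minima are -6 and -7, so Row's maximin is -6; column maxima are 9 and -1, so Column's minimax is -1. These differ, so the equilibrium is in mixed strategies.
Let Row play I with probability p. Column is indifferent when 9p − 7(1−p) = −6p − (1−p), giving p = 2/7.
Let Column play 1 with probability q. Row is indifferent when 9q − 6(1−q) = −7q − (1−q), giving q = 5/21.
The value is 9·(5/21) + (-6)·(16/21) = -17/7.

-17/7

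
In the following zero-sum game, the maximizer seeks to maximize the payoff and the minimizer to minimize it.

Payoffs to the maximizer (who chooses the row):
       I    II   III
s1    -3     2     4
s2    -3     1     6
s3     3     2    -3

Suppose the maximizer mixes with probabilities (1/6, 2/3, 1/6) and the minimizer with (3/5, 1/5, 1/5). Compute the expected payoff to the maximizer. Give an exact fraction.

-1/10

Against (3/5, 1/5, 1/5), each row's expected payoff is s1: -3/5; s2: -2/5; s3: 8/5.
Taking the (1/6, 2/3, 1/6)-weighted average: (1/6)·(-3/5) + (2/3)·(-2/5) + (1/6)·(8/5) = -1/10.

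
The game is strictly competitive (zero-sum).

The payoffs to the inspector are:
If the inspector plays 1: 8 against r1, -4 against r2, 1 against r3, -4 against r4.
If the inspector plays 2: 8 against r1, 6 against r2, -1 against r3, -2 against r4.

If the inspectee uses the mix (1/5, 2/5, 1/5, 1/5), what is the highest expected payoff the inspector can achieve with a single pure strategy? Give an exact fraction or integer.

1: (8)·(1/5) + (-4)·(2/5) + (1)·(1/5) + (-4)·(1/5) = -3/5.
2: (8)·(1/5) + (6)·(2/5) + (-1)·(1/5) + (-2)·(1/5) = 17/5.
The best pure response is 2 with expected payoff 17/5.

17/5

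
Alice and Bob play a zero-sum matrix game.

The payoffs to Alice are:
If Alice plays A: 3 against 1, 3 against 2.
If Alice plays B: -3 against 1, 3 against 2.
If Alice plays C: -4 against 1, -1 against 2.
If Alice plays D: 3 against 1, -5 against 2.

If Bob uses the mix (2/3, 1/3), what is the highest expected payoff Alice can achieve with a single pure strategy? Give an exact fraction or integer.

3

A: (3)·(2/3) + (3)·(1/3) = 3.
B: (-3)·(2/3) + (3)·(1/3) = -1.
C: (-4)·(2/3) + (-1)·(1/3) = -3.
D: (3)·(2/3) + (-5)·(1/3) = 1/3.
The best pure response is A with expected payoff 3.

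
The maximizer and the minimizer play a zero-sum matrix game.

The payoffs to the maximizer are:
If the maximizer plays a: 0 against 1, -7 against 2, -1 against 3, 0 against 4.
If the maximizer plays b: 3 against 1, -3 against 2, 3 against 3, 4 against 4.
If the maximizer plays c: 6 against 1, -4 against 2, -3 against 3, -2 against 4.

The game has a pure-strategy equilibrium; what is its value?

-3

Row minima: -7, -3, -4 → the maximizer's maximin is -3.
Column maxima: 6, -3, 3, 4 → the minimizer's minimax is -3.
They coincide at (b, 2), so the value is -3.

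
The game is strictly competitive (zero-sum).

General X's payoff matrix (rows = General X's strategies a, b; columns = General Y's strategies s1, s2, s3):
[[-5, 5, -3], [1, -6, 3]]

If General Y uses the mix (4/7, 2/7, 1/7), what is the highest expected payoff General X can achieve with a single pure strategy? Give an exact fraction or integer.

-5/7

a: (-5)·(4/7) + (5)·(2/7) + (-3)·(1/7) = -13/7.
b: (1)·(4/7) + (-6)·(2/7) + (3)·(1/7) = -5/7.
The best pure response is b with expected payoff -5/7.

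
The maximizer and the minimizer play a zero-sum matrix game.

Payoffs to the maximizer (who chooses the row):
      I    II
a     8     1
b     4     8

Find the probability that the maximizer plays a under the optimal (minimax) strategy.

Row minima are 1 and 4, so the maximizer's maximin is 4; column maxima are 8 and 8, so the minimizer's minimax is 8. These differ, so the equilibrium is in mixed strategies.
Let the maximizer play a with probability p. The minimizer is indifferent when 8p + 4(1−p) = p + 8(1−p), giving p = 4/11.

4/11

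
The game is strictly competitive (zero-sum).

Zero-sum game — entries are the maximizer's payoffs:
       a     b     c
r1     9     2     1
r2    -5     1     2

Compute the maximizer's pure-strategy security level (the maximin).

The worst-case payoff for each row is r1: 1, r2: -5.
The best of these is 1.

1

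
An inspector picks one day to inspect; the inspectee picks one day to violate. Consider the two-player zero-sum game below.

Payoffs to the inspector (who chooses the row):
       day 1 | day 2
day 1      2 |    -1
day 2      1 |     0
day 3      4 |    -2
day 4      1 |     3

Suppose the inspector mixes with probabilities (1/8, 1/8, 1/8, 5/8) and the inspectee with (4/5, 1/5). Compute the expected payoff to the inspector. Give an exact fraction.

3/2

Against (4/5, 1/5), each row's expected payoff is day 1: 7/5; day 2: 4/5; day 3: 14/5; day 4: 7/5.
Taking the (1/8, 1/8, 1/8, 5/8)-weighted average: (1/8)·(7/5) + (1/8)·(4/5) + (1/8)·(14/5) + (5/8)·(7/5) = 3/2.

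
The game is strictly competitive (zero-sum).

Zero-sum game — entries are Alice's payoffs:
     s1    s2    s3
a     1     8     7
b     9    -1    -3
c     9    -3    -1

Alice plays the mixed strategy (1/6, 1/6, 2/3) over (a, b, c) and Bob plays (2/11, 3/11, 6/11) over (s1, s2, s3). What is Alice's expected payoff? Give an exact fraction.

Against (2/11, 3/11, 6/11), each row's expected payoff is a: 68/11; b: -3/11; c: 3/11.
Taking the (1/6, 1/6, 2/3)-weighted average: (1/6)·(68/11) + (1/6)·(-3/11) + (2/3)·(3/11) = 7/6.

7/6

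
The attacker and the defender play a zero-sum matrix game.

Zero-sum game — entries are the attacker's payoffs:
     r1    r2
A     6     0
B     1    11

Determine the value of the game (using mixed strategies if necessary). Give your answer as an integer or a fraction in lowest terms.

Row minima are 0 and 1, so the attacker's maximin is 1; column maxima are 6 and 11, so the defender's minimax is 6. These differ, so the equilibrium is in mixed strategies.
Let the attacker play A with probability p. The defender is indifferent when 6p + (1−p) = 11(1−p), giving p = 5/8.
Let the defender play r1 with probability q. The attacker is indifferent when 6q = q + 11(1−q), giving q = 11/16.
The value is 6·(11/16) + (0)·(5/16) = 33/8.

33/8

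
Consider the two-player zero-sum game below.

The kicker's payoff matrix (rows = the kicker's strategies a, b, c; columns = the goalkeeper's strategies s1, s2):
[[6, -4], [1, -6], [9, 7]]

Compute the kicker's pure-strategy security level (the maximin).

The worst-case payoff for each row is a: -4, b: -6, c: 7.
The best of these is 7.

7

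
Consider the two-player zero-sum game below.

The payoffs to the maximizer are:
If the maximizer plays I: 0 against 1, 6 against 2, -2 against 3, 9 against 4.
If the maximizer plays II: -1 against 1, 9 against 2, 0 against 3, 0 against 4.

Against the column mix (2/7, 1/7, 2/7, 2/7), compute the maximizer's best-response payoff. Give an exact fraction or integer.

20/7

I: (0)·(2/7) + (6)·(1/7) + (-2)·(2/7) + (9)·(2/7) = 20/7.
II: (-1)·(2/7) + (9)·(1/7) + (0)·(2/7) + (0)·(2/7) = 1.
The best pure response is I with expected payoff 20/7.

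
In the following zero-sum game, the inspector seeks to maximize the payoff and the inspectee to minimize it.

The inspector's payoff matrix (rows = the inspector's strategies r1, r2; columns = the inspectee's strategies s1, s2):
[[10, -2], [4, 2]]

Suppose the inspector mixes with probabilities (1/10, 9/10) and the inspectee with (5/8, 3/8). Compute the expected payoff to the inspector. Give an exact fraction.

Against (5/8, 3/8), each row's expected payoff is r1: 11/2; r2: 13/4.
Taking the (1/10, 9/10)-weighted average: (1/10)·(11/2) + (9/10)·(13/4) = 139/40.

139/40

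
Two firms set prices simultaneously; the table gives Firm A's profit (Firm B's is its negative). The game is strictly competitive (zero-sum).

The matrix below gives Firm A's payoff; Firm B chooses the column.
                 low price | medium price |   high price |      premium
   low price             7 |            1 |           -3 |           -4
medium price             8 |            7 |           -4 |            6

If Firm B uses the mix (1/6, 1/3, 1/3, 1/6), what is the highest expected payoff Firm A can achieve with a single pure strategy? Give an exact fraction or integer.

low price: (7)·(1/6) + (1)·(1/3) + (-3)·(1/3) + (-4)·(1/6) = -1/6.
medium price: (8)·(1/6) + (7)·(1/3) + (-4)·(1/3) + (6)·(1/6) = 10/3.
The best pure response is medium price with expected payoff 10/3.

10/3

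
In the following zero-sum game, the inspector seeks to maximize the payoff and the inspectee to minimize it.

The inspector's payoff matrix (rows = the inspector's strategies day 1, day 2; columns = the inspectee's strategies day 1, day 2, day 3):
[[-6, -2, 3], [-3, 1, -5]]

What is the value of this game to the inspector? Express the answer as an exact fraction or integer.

-39/11

Column day 2 is strictly dominated by day 1 for the inspectee (it gives the inspector more in every row).
The remaining 2×2 game on (day 1, day 2) × (day 1, day 3) has no saddle point. Let the inspector play day 1 with probability p; indifference gives −6p − 3(1−p) = 3p − 5(1−p), so p = 2/11.
Similarly the inspectee's optimal q on day 1 is 8/11, and the value is -6·(8/11) + (3)·(3/11) = -39/11.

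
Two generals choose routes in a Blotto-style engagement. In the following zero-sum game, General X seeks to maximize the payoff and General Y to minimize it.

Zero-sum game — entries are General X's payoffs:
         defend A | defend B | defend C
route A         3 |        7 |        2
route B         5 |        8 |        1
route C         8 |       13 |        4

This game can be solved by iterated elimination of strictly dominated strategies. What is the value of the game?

Column defend A is strictly dominated by defend C for General Y (2<3, 1<5, 4<8); eliminate defend A.
Row route A is strictly dominated by row route C (13>7, 4>2); eliminate route A.
Column defend B is strictly dominated by defend C for General Y (1<8, 4<13); eliminate defend B.
Row route B is strictly dominated by row route C (4>1); eliminate route B.
Only (route C, defend C) remains, with payoff 4.

4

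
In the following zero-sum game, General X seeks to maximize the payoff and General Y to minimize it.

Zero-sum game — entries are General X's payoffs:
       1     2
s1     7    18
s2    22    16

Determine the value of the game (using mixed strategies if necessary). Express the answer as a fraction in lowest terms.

Row minima are 7 and 16, so General X's maximin is 16; column maxima are 22 and 18, so General Y's minimax is 18. These differ, so the equilibrium is in mixed strategies.
Let General X play s1 with probability p. General Y is indifferent when 7p + 22(1−p) = 18p + 16(1−p), giving p = 6/17.
Let General Y play 1 with probability q. General X is indifferent when 7q + 18(1−q) = 22q + 16(1−q), giving q = 2/17.
The value is 7·(2/17) + (18)·(15/17) = 284/17.

284/17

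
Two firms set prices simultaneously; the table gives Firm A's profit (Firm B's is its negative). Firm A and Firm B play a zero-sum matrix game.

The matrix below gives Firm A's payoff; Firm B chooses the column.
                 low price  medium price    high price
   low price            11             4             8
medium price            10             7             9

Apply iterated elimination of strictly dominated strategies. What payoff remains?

7

Column low price is strictly dominated by medium price for Firm B (4<11, 7<10); eliminate low price.
Column high price is strictly dominated by medium price for Firm B (4<8, 7<9); eliminate high price.
Row low price is strictly dominated by row medium price (7>4); eliminate low price.
Only (medium price, medium price) remains, with payoff 7.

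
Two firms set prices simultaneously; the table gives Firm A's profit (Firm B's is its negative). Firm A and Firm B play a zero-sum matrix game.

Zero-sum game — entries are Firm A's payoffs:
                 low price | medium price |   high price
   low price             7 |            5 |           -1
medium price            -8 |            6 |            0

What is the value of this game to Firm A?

Column medium price is strictly dominated by high price for Firm B (it gives Firm A more in every row).
The remaining 2×2 game on (low price, medium price) × (low price, high price) has no saddle point. Let Firm A play low price with probability p; indifference gives 7p − 8(1−p) = −p, so p = 1/2.
Similarly Firm B's optimal q on low price is 1/16, and the value is 7·(1/16) + (-1)·(15/16) = -1/2.

-1/2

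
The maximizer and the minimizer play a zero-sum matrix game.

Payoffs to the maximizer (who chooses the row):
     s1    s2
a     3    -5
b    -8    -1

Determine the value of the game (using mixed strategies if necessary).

Row minima are -5 and -8, so the maximizer's maximin is -5; column maxima are 3 and -1, so the minimizer's minimax is -1. These differ, so the equilibrium is in mixed strategies.
Let the maximizer play a with probability p. The minimizer is indifferent when 3p − 8(1−p) = −5p − (1−p), giving p = 7/15.
Let the minimizer play s1 with probability q. The maximizer is indifferent when 3q − 5(1−q) = −8q − (1−q), giving q = 4/15.
The value is 3·(4/15) + (-5)·(11/15) = -43/15.

-43/15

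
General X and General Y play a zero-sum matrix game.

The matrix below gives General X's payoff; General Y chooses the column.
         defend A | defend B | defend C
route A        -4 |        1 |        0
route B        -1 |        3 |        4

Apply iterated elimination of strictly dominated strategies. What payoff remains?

Column defend B is strictly dominated by defend A for General Y (-4<1, -1<3); eliminate defend B.
Column defend C is strictly dominated by defend A for General Y (-4<0, -1<4); eliminate defend C.
Row route A is strictly dominated by row route B (-1>-4); eliminate route A.
Only (route B, defend A) remains, with payoff -1.

-1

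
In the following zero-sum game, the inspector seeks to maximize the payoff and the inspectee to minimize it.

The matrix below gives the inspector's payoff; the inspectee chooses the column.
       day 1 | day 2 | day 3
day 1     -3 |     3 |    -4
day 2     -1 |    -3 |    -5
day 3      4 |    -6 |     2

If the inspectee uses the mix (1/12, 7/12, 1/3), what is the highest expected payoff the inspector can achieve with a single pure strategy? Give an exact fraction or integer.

1/6

day 1: (-3)·(1/12) + (3)·(7/12) + (-4)·(1/3) = 1/6.
day 2: (-1)·(1/12) + (-3)·(7/12) + (-5)·(1/3) = -7/2.
day 3: (4)·(1/12) + (-6)·(7/12) + (2)·(1/3) = -5/2.
The best pure response is day 1 with expected payoff 1/6.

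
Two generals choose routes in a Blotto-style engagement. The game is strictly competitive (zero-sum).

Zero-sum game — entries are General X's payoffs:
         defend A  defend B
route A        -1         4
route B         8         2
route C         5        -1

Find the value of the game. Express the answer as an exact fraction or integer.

Row route C is strictly dominated by row route B, so General X never plays it.
The remaining 2×2 game on (route A, route B) × (defend A, defend B) has no saddle point. Let General X play route A with probability p; indifference gives −p + 8(1−p) = 4p + 2(1−p), so p = 6/11.
Similarly General Y's optimal q on defend A is 2/11, and the value is -1·(2/11) + (4)·(9/11) = 34/11.

34/11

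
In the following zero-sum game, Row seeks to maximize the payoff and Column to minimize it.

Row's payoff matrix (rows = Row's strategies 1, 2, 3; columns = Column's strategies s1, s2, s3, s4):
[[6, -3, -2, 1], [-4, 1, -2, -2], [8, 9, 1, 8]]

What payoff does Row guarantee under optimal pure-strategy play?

1

Row minima: -3, -4, 1 → Row's maximin is 1.
Column maxima: 8, 9, 1, 8 → Column's minimax is 1.
They coincide at (3, s3), so the value is 1.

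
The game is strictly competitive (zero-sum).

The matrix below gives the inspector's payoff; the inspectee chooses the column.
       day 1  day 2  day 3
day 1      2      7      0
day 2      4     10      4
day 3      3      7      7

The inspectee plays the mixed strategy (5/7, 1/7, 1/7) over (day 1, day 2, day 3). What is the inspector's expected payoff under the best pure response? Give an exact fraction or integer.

34/7

day 1: (2)·(5/7) + (7)·(1/7) + (0)·(1/7) = 17/7.
day 2: (4)·(5/7) + (10)·(1/7) + (4)·(1/7) = 34/7.
day 3: (3)·(5/7) + (7)·(1/7) + (7)·(1/7) = 29/7.
The best pure response is day 2 with expected payoff 34/7.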